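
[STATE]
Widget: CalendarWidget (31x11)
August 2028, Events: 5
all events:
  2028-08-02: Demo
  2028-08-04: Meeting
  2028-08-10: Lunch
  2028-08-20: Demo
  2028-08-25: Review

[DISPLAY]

          August 2028          
Mo Tu We Th Fr Sa Su           
    1  2*  3  4*  5  6         
 7  8  9 10* 11 12 13          
14 15 16 17 18 19 20*          
21 22 23 24 25* 26 27          
28 29 30 31                    
                               
                               
                               
                               


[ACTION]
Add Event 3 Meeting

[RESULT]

          August 2028          
Mo Tu We Th Fr Sa Su           
    1  2*  3*  4*  5  6        
 7  8  9 10* 11 12 13          
14 15 16 17 18 19 20*          
21 22 23 24 25* 26 27          
28 29 30 31                    
                               
                               
                               
                               


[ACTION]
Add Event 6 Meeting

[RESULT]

          August 2028          
Mo Tu We Th Fr Sa Su           
    1  2*  3*  4*  5  6*       
 7  8  9 10* 11 12 13          
14 15 16 17 18 19 20*          
21 22 23 24 25* 26 27          
28 29 30 31                    
                               
                               
                               
                               


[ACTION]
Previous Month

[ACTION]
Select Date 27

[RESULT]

           July 2028           
Mo Tu We Th Fr Sa Su           
                1  2           
 3  4  5  6  7  8  9           
10 11 12 13 14 15 16           
17 18 19 20 21 22 23           
24 25 26 [27] 28 29 30         
31                             
                               
                               
                               


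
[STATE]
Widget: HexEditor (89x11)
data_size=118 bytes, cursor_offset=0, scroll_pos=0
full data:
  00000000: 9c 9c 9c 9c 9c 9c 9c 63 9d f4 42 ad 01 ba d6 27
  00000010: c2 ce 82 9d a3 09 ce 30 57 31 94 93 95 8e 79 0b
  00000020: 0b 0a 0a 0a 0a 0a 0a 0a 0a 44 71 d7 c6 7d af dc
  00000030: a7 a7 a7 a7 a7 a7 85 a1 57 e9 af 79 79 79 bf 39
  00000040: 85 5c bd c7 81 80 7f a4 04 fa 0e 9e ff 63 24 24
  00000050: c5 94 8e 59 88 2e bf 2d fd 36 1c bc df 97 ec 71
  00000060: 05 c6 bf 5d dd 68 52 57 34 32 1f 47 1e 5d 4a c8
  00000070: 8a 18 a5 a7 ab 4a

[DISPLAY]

00000000  9C 9c 9c 9c 9c 9c 9c 63  9d f4 42 ad 01 ba d6 27  |.......c..B....'|           
00000010  c2 ce 82 9d a3 09 ce 30  57 31 94 93 95 8e 79 0b  |.......0W1....y.|           
00000020  0b 0a 0a 0a 0a 0a 0a 0a  0a 44 71 d7 c6 7d af dc  |.........Dq..}..|           
00000030  a7 a7 a7 a7 a7 a7 85 a1  57 e9 af 79 79 79 bf 39  |........W..yyy.9|           
00000040  85 5c bd c7 81 80 7f a4  04 fa 0e 9e ff 63 24 24  |.\...........c$$|           
00000050  c5 94 8e 59 88 2e bf 2d  fd 36 1c bc df 97 ec 71  |...Y...-.6.....q|           
00000060  05 c6 bf 5d dd 68 52 57  34 32 1f 47 1e 5d 4a c8  |...].hRW42.G.]J.|           
00000070  8a 18 a5 a7 ab 4a                                 |.....J          |           
                                                                                         
                                                                                         
                                                                                         


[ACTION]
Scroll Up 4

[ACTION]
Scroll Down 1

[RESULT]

00000010  c2 ce 82 9d a3 09 ce 30  57 31 94 93 95 8e 79 0b  |.......0W1....y.|           
00000020  0b 0a 0a 0a 0a 0a 0a 0a  0a 44 71 d7 c6 7d af dc  |.........Dq..}..|           
00000030  a7 a7 a7 a7 a7 a7 85 a1  57 e9 af 79 79 79 bf 39  |........W..yyy.9|           
00000040  85 5c bd c7 81 80 7f a4  04 fa 0e 9e ff 63 24 24  |.\...........c$$|           
00000050  c5 94 8e 59 88 2e bf 2d  fd 36 1c bc df 97 ec 71  |...Y...-.6.....q|           
00000060  05 c6 bf 5d dd 68 52 57  34 32 1f 47 1e 5d 4a c8  |...].hRW42.G.]J.|           
00000070  8a 18 a5 a7 ab 4a                                 |.....J          |           
                                                                                         
                                                                                         
                                                                                         
                                                                                         


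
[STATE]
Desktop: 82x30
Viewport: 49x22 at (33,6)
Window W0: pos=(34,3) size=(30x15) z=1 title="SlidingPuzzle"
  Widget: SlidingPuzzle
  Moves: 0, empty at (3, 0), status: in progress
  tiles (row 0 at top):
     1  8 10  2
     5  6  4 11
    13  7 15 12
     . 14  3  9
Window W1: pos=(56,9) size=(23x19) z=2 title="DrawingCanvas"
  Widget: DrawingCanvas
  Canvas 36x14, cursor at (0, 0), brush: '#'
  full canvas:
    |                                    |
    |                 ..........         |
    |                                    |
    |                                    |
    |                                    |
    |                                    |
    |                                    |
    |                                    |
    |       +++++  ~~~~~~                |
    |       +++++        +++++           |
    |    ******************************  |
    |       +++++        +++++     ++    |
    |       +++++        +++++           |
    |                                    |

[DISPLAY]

 ┃┌────┬────┬────┬────┐       ┃                  
 ┃│  1 │  8 │ 10 │  2 │       ┃                  
 ┃├────┼────┼────┼────┤       ┃                  
 ┃│  5 │  6 │  4 │ 11 │┏━━━━━━━━━━━━━━━━━━━━━┓   
 ┃├────┼────┼────┼────┤┃ DrawingCanvas       ┃   
 ┃│ 13 │  7 │ 15 │ 12 │┠─────────────────────┨   
 ┃├────┼────┼────┼────┤┃+                    ┃   
 ┃│    │ 14 │  3 │  9 │┃                 ....┃   
 ┃└────┴────┴────┴────┘┃                     ┃   
 ┃Moves: 0             ┃                     ┃   
 ┃                     ┃                     ┃   
 ┗━━━━━━━━━━━━━━━━━━━━━┃                     ┃   
                       ┃                     ┃   
                       ┃                     ┃   
                       ┃       +++++  ~~~~~~ ┃   
                       ┃       +++++        +┃   
                       ┃    *****************┃   
                       ┃       +++++        +┃   
                       ┃       +++++        +┃   
                       ┃                     ┃   
                       ┃                     ┃   
                       ┗━━━━━━━━━━━━━━━━━━━━━┛   


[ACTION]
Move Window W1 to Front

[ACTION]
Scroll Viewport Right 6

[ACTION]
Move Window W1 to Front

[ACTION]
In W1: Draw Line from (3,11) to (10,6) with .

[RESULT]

 ┃┌────┬────┬────┬────┐       ┃                  
 ┃│  1 │  8 │ 10 │  2 │       ┃                  
 ┃├────┼────┼────┼────┤       ┃                  
 ┃│  5 │  6 │  4 │ 11 │┏━━━━━━━━━━━━━━━━━━━━━┓   
 ┃├────┼────┼────┼────┤┃ DrawingCanvas       ┃   
 ┃│ 13 │  7 │ 15 │ 12 │┠─────────────────────┨   
 ┃├────┼────┼────┼────┤┃+                    ┃   
 ┃│    │ 14 │  3 │  9 │┃                 ....┃   
 ┃└────┴────┴────┴────┘┃                     ┃   
 ┃Moves: 0             ┃           .         ┃   
 ┃                     ┃          .          ┃   
 ┗━━━━━━━━━━━━━━━━━━━━━┃          .          ┃   
                       ┃         .           ┃   
                       ┃        .            ┃   
                       ┃       .++++  ~~~~~~ ┃   
                       ┃       .++++        +┃   
                       ┃    **.**************┃   
                       ┃       +++++        +┃   
                       ┃       +++++        +┃   
                       ┃                     ┃   
                       ┃                     ┃   
                       ┗━━━━━━━━━━━━━━━━━━━━━┛   


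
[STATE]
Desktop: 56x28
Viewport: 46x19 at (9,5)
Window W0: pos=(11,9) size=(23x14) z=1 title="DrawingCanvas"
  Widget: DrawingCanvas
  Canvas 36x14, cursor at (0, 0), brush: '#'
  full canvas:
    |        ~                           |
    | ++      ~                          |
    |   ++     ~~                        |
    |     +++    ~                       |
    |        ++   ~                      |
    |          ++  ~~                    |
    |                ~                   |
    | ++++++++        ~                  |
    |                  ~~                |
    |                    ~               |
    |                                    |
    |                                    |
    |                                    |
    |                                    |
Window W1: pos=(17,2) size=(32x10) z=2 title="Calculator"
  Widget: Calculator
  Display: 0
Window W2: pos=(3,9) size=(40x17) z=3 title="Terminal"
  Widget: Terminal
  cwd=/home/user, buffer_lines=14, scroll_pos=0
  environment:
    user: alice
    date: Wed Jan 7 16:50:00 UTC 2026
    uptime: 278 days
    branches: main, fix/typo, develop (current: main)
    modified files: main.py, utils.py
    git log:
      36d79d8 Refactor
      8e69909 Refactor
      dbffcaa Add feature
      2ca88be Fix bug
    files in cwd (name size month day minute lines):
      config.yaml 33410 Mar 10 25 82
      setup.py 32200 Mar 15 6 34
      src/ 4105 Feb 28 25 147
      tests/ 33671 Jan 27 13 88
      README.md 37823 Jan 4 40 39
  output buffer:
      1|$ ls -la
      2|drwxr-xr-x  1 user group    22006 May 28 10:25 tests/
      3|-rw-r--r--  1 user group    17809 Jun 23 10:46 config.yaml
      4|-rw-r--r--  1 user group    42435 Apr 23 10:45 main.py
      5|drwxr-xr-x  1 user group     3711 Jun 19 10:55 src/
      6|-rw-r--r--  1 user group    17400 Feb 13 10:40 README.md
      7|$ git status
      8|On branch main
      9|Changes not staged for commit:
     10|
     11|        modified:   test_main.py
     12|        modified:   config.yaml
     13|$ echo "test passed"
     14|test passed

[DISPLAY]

        ┃                             0┃      
        ┃┌───┬───┬───┬───┐             ┃      
        ┃│ 7 │ 8 │ 9 │ ÷ │             ┃      
        ┃├───┼───┼───┼───┤             ┃      
━━━━━━━━━━━━━━━━━━━━━━━━━━━━━━━━━┓     ┃      
inal                             ┃     ┃      
─────────────────────────────────┨━━━━━┛      
-la                              ┃            
-xr-x  1 user group    22006 May ┃            
--r--  1 user group    17809 Jun ┃            
--r--  1 user group    42435 Apr ┃            
-xr-x  1 user group     3711 Jun ┃            
--r--  1 user group    17400 Feb ┃            
 status                          ┃            
anch main                        ┃            
es not staged for commit:        ┃            
                                 ┃            
   modified:   test_main.py      ┃            
   modified:   config.yaml       ┃            


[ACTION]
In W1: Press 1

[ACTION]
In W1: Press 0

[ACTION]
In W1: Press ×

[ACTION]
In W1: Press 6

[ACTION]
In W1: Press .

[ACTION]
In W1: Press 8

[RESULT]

        ┃                           6.8┃      
        ┃┌───┬───┬───┬───┐             ┃      
        ┃│ 7 │ 8 │ 9 │ ÷ │             ┃      
        ┃├───┼───┼───┼───┤             ┃      
━━━━━━━━━━━━━━━━━━━━━━━━━━━━━━━━━┓     ┃      
inal                             ┃     ┃      
─────────────────────────────────┨━━━━━┛      
-la                              ┃            
-xr-x  1 user group    22006 May ┃            
--r--  1 user group    17809 Jun ┃            
--r--  1 user group    42435 Apr ┃            
-xr-x  1 user group     3711 Jun ┃            
--r--  1 user group    17400 Feb ┃            
 status                          ┃            
anch main                        ┃            
es not staged for commit:        ┃            
                                 ┃            
   modified:   test_main.py      ┃            
   modified:   config.yaml       ┃            


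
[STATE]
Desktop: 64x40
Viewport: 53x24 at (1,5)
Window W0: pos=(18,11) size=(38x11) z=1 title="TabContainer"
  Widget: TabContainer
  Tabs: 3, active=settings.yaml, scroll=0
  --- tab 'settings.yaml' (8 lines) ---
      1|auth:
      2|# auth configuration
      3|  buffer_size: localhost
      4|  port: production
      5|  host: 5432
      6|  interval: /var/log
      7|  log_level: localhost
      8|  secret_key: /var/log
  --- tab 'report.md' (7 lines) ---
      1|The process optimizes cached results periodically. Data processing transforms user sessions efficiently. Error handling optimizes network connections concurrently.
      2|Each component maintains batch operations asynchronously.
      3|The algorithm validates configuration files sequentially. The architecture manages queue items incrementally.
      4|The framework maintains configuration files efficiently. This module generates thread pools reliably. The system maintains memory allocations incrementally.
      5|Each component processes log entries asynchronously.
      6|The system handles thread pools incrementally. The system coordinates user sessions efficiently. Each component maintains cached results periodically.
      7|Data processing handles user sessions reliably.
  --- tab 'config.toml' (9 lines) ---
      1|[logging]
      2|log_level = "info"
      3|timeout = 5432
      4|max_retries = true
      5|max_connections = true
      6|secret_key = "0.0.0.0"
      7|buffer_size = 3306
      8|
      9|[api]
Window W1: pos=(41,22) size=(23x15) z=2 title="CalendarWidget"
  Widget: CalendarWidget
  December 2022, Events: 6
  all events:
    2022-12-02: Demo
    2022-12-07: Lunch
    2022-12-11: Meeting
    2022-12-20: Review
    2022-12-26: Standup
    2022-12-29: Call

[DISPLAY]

                                                     
                                                     
                                                     
                                                     
                                                     
                                                     
                 ┏━━━━━━━━━━━━━━━━━━━━━━━━━━━━━━━━━━━
                 ┃ TabContainer                      
                 ┠───────────────────────────────────
                 ┃[settings.yaml]│ report.md │ config
                 ┃───────────────────────────────────
                 ┃auth:                              
                 ┃# auth configuration               
                 ┃  buffer_size: localhost           
                 ┃  port: production                 
                 ┃  host: 5432                       
                 ┗━━━━━━━━━━━━━━━━━━━━━━━━━━━━━━━━━━━
                                        ┏━━━━━━━━━━━━
                                        ┃ CalendarWid
                                        ┠────────────
                                        ┃    December
                                        ┃Mo Tu We Th 
                                        ┃          1 
                                        ┃ 5  6  7*  8


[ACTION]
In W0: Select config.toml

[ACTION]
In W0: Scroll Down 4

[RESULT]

                                                     
                                                     
                                                     
                                                     
                                                     
                                                     
                 ┏━━━━━━━━━━━━━━━━━━━━━━━━━━━━━━━━━━━
                 ┃ TabContainer                      
                 ┠───────────────────────────────────
                 ┃ settings.yaml │ report.md │[config
                 ┃───────────────────────────────────
                 ┃max_connections = true             
                 ┃secret_key = "0.0.0.0"             
                 ┃buffer_size = 3306                 
                 ┃                                   
                 ┃[api]                              
                 ┗━━━━━━━━━━━━━━━━━━━━━━━━━━━━━━━━━━━
                                        ┏━━━━━━━━━━━━
                                        ┃ CalendarWid
                                        ┠────────────
                                        ┃    December
                                        ┃Mo Tu We Th 
                                        ┃          1 
                                        ┃ 5  6  7*  8


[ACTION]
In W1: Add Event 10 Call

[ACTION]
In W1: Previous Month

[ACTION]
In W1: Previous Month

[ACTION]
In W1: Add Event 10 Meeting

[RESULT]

                                                     
                                                     
                                                     
                                                     
                                                     
                                                     
                 ┏━━━━━━━━━━━━━━━━━━━━━━━━━━━━━━━━━━━
                 ┃ TabContainer                      
                 ┠───────────────────────────────────
                 ┃ settings.yaml │ report.md │[config
                 ┃───────────────────────────────────
                 ┃max_connections = true             
                 ┃secret_key = "0.0.0.0"             
                 ┃buffer_size = 3306                 
                 ┃                                   
                 ┃[api]                              
                 ┗━━━━━━━━━━━━━━━━━━━━━━━━━━━━━━━━━━━
                                        ┏━━━━━━━━━━━━
                                        ┃ CalendarWid
                                        ┠────────────
                                        ┃     October
                                        ┃Mo Tu We Th 
                                        ┃            
                                        ┃ 3  4  5  6 


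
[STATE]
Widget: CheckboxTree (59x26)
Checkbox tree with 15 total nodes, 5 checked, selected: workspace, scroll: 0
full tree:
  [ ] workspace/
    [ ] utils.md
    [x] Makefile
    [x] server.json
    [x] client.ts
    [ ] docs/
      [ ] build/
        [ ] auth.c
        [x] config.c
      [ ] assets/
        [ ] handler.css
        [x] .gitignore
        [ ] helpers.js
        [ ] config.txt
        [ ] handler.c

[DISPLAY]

>[-] workspace/                                            
   [ ] utils.md                                            
   [x] Makefile                                            
   [x] server.json                                         
   [x] client.ts                                           
   [-] docs/                                               
     [-] build/                                            
       [ ] auth.c                                          
       [x] config.c                                        
     [-] assets/                                           
       [ ] handler.css                                     
       [x] .gitignore                                      
       [ ] helpers.js                                      
       [ ] config.txt                                      
       [ ] handler.c                                       
                                                           
                                                           
                                                           
                                                           
                                                           
                                                           
                                                           
                                                           
                                                           
                                                           
                                                           


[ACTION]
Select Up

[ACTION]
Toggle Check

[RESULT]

>[x] workspace/                                            
   [x] utils.md                                            
   [x] Makefile                                            
   [x] server.json                                         
   [x] client.ts                                           
   [x] docs/                                               
     [x] build/                                            
       [x] auth.c                                          
       [x] config.c                                        
     [x] assets/                                           
       [x] handler.css                                     
       [x] .gitignore                                      
       [x] helpers.js                                      
       [x] config.txt                                      
       [x] handler.c                                       
                                                           
                                                           
                                                           
                                                           
                                                           
                                                           
                                                           
                                                           
                                                           
                                                           
                                                           


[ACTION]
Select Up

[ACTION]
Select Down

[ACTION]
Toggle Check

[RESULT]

 [-] workspace/                                            
>  [ ] utils.md                                            
   [x] Makefile                                            
   [x] server.json                                         
   [x] client.ts                                           
   [x] docs/                                               
     [x] build/                                            
       [x] auth.c                                          
       [x] config.c                                        
     [x] assets/                                           
       [x] handler.css                                     
       [x] .gitignore                                      
       [x] helpers.js                                      
       [x] config.txt                                      
       [x] handler.c                                       
                                                           
                                                           
                                                           
                                                           
                                                           
                                                           
                                                           
                                                           
                                                           
                                                           
                                                           


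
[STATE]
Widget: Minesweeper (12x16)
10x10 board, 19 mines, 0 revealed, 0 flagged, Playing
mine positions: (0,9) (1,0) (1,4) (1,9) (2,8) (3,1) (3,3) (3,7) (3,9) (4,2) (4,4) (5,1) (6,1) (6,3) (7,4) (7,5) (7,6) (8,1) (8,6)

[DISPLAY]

■■■■■■■■■■  
■■■■■■■■■■  
■■■■■■■■■■  
■■■■■■■■■■  
■■■■■■■■■■  
■■■■■■■■■■  
■■■■■■■■■■  
■■■■■■■■■■  
■■■■■■■■■■  
■■■■■■■■■■  
            
            
            
            
            
            


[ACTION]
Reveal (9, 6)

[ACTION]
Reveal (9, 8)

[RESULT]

■■■■■■■■■■  
■■■■■■■■■■  
■■■■■■■■■■  
■■■■■■■■■■  
■■■■■11121  
■■■■■1      
■■■■■321    
■■■■■■■2    
■■■■■■■2    
■■■■■■11    
            
            
            
            
            
            


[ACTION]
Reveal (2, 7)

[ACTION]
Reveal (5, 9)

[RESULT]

■■■■■■■■■■  
■■■■■■■■■■  
■■■■■■■2■■  
■■■■■■■■■■  
■■■■■11121  
■■■■■1      
■■■■■321    
■■■■■■■2    
■■■■■■■2    
■■■■■■11    
            
            
            
            
            
            


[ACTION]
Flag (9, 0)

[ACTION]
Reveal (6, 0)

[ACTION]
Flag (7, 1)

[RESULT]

■■■■■■■■■■  
■■■■■■■■■■  
■■■■■■■2■■  
■■■■■■■■■■  
■■■■■11121  
■■■■■1      
2■■■■321    
■⚑■■■■■2    
■■■■■■■2    
⚑■■■■■11    
            
            
            
            
            
            


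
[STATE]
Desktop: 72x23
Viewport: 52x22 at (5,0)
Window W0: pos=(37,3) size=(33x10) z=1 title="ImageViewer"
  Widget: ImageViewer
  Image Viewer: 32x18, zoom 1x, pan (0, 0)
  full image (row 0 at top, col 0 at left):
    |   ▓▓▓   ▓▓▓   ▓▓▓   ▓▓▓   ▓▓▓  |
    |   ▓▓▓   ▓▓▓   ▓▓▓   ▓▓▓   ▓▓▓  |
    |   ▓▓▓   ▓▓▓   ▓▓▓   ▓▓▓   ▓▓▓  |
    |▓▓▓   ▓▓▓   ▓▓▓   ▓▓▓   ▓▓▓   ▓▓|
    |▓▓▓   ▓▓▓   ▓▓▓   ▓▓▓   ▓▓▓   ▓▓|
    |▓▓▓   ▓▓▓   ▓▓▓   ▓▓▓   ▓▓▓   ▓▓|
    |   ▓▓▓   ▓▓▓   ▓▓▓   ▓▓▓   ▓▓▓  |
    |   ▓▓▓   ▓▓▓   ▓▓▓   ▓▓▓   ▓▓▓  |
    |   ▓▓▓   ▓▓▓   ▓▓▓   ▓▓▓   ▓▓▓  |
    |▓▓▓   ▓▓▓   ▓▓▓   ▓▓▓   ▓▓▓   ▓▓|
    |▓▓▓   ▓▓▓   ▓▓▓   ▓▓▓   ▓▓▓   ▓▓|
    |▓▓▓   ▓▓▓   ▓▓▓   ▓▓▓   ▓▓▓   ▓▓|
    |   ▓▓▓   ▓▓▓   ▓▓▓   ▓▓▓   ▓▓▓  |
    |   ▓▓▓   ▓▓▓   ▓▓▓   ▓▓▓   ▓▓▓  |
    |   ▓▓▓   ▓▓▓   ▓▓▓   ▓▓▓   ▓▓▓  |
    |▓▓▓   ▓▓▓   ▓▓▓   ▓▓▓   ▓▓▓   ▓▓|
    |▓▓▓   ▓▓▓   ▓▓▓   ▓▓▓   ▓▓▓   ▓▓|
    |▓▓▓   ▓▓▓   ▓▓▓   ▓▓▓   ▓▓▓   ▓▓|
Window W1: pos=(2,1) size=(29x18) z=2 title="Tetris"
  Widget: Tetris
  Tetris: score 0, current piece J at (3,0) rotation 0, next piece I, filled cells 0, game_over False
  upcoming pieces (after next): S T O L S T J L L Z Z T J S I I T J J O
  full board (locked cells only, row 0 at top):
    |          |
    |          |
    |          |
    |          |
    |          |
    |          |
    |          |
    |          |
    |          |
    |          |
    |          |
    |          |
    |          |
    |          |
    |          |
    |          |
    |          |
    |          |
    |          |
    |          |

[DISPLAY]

                                                    
━━━━━━━━━━━━━━━━━━━━━━━━━┓                          
etris                    ┃                          
─────────────────────────┨      ┏━━━━━━━━━━━━━━━━━━━
        │Next:           ┃      ┃ ImageViewer       
        │████            ┃      ┠───────────────────
        │                ┃      ┃   ▓▓▓   ▓▓▓   ▓▓▓ 
        │                ┃      ┃   ▓▓▓   ▓▓▓   ▓▓▓ 
        │                ┃      ┃   ▓▓▓   ▓▓▓   ▓▓▓ 
        │                ┃      ┃▓▓▓   ▓▓▓   ▓▓▓   ▓
        │Score:          ┃      ┃▓▓▓   ▓▓▓   ▓▓▓   ▓
        │0               ┃      ┃▓▓▓   ▓▓▓   ▓▓▓   ▓
        │                ┃      ┗━━━━━━━━━━━━━━━━━━━
        │                ┃                          
        │                ┃                          
        │                ┃                          
        │                ┃                          
        │                ┃                          
━━━━━━━━━━━━━━━━━━━━━━━━━┛                          
                                                    
                                                    
                                                    


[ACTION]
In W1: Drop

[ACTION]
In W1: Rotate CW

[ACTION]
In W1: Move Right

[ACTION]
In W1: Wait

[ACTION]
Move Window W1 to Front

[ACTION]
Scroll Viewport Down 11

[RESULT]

━━━━━━━━━━━━━━━━━━━━━━━━━┓                          
etris                    ┃                          
─────────────────────────┨      ┏━━━━━━━━━━━━━━━━━━━
        │Next:           ┃      ┃ ImageViewer       
        │████            ┃      ┠───────────────────
        │                ┃      ┃   ▓▓▓   ▓▓▓   ▓▓▓ 
        │                ┃      ┃   ▓▓▓   ▓▓▓   ▓▓▓ 
        │                ┃      ┃   ▓▓▓   ▓▓▓   ▓▓▓ 
        │                ┃      ┃▓▓▓   ▓▓▓   ▓▓▓   ▓
        │Score:          ┃      ┃▓▓▓   ▓▓▓   ▓▓▓   ▓
        │0               ┃      ┃▓▓▓   ▓▓▓   ▓▓▓   ▓
        │                ┃      ┗━━━━━━━━━━━━━━━━━━━
        │                ┃                          
        │                ┃                          
        │                ┃                          
        │                ┃                          
        │                ┃                          
━━━━━━━━━━━━━━━━━━━━━━━━━┛                          
                                                    
                                                    
                                                    
                                                    


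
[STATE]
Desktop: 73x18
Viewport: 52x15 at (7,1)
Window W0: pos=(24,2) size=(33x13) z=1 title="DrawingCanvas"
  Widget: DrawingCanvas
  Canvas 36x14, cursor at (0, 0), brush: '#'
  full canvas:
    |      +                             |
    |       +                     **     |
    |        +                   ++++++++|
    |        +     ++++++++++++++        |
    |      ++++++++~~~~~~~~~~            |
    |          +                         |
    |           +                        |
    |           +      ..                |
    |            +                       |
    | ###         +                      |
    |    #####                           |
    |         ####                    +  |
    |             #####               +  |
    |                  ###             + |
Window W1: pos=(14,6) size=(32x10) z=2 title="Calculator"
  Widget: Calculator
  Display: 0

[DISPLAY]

                                                    
                 ┏━━━━━━━━━━━━━━━━━━━━━━━━━━━━━━━┓  
                 ┃ DrawingCanvas                 ┃  
                 ┠───────────────────────────────┨  
                 ┃+     +                        ┃  
       ┏━━━━━━━━━━━━━━━━━━━━━━━━━━━━━━┓        **┃  
       ┃ Calculator                   ┃       +++┃  
       ┠──────────────────────────────┨+++++++   ┃  
       ┃                             0┃~~~       ┃  
       ┃┌───┬───┬───┬───┐             ┃          ┃  
       ┃│ 7 │ 8 │ 9 │ ÷ │             ┃          ┃  
       ┃├───┼───┼───┼───┤             ┃          ┃  
       ┃│ 4 │ 5 │ 6 │ × │             ┃          ┃  
       ┃└───┴───┴───┴───┘             ┃━━━━━━━━━━┛  
       ┗━━━━━━━━━━━━━━━━━━━━━━━━━━━━━━┛             


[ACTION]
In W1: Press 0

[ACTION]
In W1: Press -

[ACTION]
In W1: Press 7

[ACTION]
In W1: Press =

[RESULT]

                                                    
                 ┏━━━━━━━━━━━━━━━━━━━━━━━━━━━━━━━┓  
                 ┃ DrawingCanvas                 ┃  
                 ┠───────────────────────────────┨  
                 ┃+     +                        ┃  
       ┏━━━━━━━━━━━━━━━━━━━━━━━━━━━━━━┓        **┃  
       ┃ Calculator                   ┃       +++┃  
       ┠──────────────────────────────┨+++++++   ┃  
       ┃                            -7┃~~~       ┃  
       ┃┌───┬───┬───┬───┐             ┃          ┃  
       ┃│ 7 │ 8 │ 9 │ ÷ │             ┃          ┃  
       ┃├───┼───┼───┼───┤             ┃          ┃  
       ┃│ 4 │ 5 │ 6 │ × │             ┃          ┃  
       ┃└───┴───┴───┴───┘             ┃━━━━━━━━━━┛  
       ┗━━━━━━━━━━━━━━━━━━━━━━━━━━━━━━┛             


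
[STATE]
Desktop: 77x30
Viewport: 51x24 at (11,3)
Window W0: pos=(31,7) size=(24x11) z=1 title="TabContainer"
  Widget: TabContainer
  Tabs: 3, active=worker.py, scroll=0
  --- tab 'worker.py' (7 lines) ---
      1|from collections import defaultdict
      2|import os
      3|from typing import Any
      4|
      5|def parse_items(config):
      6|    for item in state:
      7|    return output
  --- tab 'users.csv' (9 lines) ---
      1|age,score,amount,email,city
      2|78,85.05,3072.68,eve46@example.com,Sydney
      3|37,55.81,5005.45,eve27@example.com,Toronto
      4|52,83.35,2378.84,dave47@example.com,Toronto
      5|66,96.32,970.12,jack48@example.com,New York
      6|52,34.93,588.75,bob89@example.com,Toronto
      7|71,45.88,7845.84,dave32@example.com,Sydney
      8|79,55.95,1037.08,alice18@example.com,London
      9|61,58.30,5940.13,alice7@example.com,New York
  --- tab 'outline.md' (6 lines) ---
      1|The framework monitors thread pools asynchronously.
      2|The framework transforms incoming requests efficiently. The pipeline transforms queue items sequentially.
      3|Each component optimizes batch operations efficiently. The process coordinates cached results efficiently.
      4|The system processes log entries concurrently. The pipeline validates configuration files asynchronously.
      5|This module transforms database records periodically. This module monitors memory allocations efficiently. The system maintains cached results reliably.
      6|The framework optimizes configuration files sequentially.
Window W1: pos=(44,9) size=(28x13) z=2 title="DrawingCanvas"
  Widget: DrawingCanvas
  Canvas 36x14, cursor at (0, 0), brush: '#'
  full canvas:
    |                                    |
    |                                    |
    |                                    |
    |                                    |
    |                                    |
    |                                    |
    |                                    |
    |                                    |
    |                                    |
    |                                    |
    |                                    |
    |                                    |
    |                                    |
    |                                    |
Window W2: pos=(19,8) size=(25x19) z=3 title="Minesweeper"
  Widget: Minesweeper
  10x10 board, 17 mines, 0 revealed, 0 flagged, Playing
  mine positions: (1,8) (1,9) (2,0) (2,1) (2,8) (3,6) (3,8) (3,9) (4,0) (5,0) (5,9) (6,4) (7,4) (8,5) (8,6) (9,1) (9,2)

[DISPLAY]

                                                   
                                                   
                                                   
                                                   
                    ┏━━━━━━━━━━━━━━━━━━━━━━┓       
        ┏━━━━━━━━━━━━━━━━━━━━━━━┓r         ┃       
        ┃ Minesweeper           ┃┏━━━━━━━━━━━━━━━━━
        ┠───────────────────────┨┃ DrawingCanvas   
        ┃■■■■■■■■■■             ┃┠─────────────────
        ┃■■■■■■■■■■             ┃┃+                
        ┃■■■■■■■■■■             ┃┃                 
        ┃■■■■■■■■■■             ┃┃                 
        ┃■■■■■■■■■■             ┃┃                 
        ┃■■■■■■■■■■             ┃┃                 
        ┃■■■■■■■■■■             ┃┃                 
        ┃■■■■■■■■■■             ┃┃                 
        ┃■■■■■■■■■■             ┃┃                 
        ┃■■■■■■■■■■             ┃┃                 
        ┃                       ┃┗━━━━━━━━━━━━━━━━━
        ┃                       ┃                  
        ┃                       ┃                  
        ┃                       ┃                  
        ┃                       ┃                  
        ┗━━━━━━━━━━━━━━━━━━━━━━━┛                  


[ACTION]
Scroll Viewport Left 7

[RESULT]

                                                   
                                                   
                                                   
                                                   
                           ┏━━━━━━━━━━━━━━━━━━━━━━┓
               ┏━━━━━━━━━━━━━━━━━━━━━━━┓r         ┃
               ┃ Minesweeper           ┃┏━━━━━━━━━━
               ┠───────────────────────┨┃ DrawingCa
               ┃■■■■■■■■■■             ┃┠──────────
               ┃■■■■■■■■■■             ┃┃+         
               ┃■■■■■■■■■■             ┃┃          
               ┃■■■■■■■■■■             ┃┃          
               ┃■■■■■■■■■■             ┃┃          
               ┃■■■■■■■■■■             ┃┃          
               ┃■■■■■■■■■■             ┃┃          
               ┃■■■■■■■■■■             ┃┃          
               ┃■■■■■■■■■■             ┃┃          
               ┃■■■■■■■■■■             ┃┃          
               ┃                       ┃┗━━━━━━━━━━
               ┃                       ┃           
               ┃                       ┃           
               ┃                       ┃           
               ┃                       ┃           
               ┗━━━━━━━━━━━━━━━━━━━━━━━┛           


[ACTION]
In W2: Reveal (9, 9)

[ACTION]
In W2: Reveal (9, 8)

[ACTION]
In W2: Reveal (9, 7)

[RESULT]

                                                   
                                                   
                                                   
                                                   
                           ┏━━━━━━━━━━━━━━━━━━━━━━┓
               ┏━━━━━━━━━━━━━━━━━━━━━━━┓r         ┃
               ┃ Minesweeper           ┃┏━━━━━━━━━━
               ┠───────────────────────┨┃ DrawingCa
               ┃■■■■■■■■■■             ┃┠──────────
               ┃■■■■■■■■■■             ┃┃+         
               ┃■■■■■■■■■■             ┃┃          
               ┃■■■■■■■■■■             ┃┃          
               ┃■■■■■1123■             ┃┃          
               ┃■■■■■1  1■             ┃┃          
               ┃■■■■■2  11             ┃┃          
               ┃■■■■■421               ┃┃          
               ┃■■■■■■■1               ┃┃          
               ┃■■■■■■■1               ┃┃          
               ┃                       ┃┗━━━━━━━━━━
               ┃                       ┃           
               ┃                       ┃           
               ┃                       ┃           
               ┃                       ┃           
               ┗━━━━━━━━━━━━━━━━━━━━━━━┛           
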